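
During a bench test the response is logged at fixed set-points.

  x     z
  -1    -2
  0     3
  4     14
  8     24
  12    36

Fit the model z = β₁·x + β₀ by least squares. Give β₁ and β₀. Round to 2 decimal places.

With design matrix A, AᵀA = [[225, 23]; [23, 5]] and Aᵀz = [682, 75]ᵀ.
Eliminating β₀: 5·(row 1) − 23·(row 2) gives 596·β₁ = 5·682 − 23·75 = 1685, so β₁ = 1685/596.
Then β₀ = (75 − 23·(1685/596))/5 = 1189/596.

β₁ = 2.83, β₀ = 1.99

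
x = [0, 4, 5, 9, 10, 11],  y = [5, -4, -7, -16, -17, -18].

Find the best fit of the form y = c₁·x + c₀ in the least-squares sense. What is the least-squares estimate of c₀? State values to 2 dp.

c₀ = 4.48

MᵀM·[c₁, c₀]ᵀ = Mᵀy reads: 343·c₁ + 39·c₀ = -563;  39·c₁ + 6·c₀ = -57.
(Σx·x = 343, Σx = 39, Σ1 = 6, Σx·y = -563, Σy = -57.)
Determinant 343·6 − 39² = 537.
c₁ = ((-563)·6 − 39·(-57))/537 = -385/179; c₀ = (343·(-57) − 39·(-563))/537 = 802/179.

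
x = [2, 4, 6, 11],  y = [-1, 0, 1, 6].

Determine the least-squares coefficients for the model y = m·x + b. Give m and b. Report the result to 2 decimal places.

The normal equations are: 177·m + 23·b = 70;  23·m + 4·b = 6.
Determinant 177·4 − 23² = 179.
m = (70·4 − 23·6)/179 = 142/179; b = (177·6 − 23·70)/179 = -548/179.

m = 0.79, b = -3.06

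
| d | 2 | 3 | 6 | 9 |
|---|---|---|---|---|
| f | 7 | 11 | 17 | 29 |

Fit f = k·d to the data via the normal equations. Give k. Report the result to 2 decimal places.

k = 3.15

The normal equations are: 130·k = 410.
Hence k = 410 / 130 ≈ 3.15385.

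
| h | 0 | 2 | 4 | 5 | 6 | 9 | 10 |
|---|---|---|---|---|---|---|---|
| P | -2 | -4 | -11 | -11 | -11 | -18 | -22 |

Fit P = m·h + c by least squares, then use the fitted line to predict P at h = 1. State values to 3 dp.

P̂ = -3.270

Entries of AᵀA: Σh·h = 262, Σh = 36, Σ1 = 7.
For AᵀP: Σh·P = -555, ΣP = -79.
Normal equations: [[262, 36]; [36, 7]]·[m, c]ᵀ = [-555, -79]ᵀ.
Δ = 262·7 − 36² = 538.
m = ((-555)·7 − 36·(-79))/538 = -1041/538; c = (262·(-79) − 36·(-555))/538 = -359/269.
At h = 1: P̂ = (-1041/538)·(1) + (-359/269)·(1) = -1759/538.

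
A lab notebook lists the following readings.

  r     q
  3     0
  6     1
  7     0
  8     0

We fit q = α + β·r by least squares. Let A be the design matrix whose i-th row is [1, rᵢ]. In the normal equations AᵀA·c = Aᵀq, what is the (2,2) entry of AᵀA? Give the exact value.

Row 2 ↔ basis r, column 2 ↔ basis r, so (AᵀA)_{2,2} = Σᵢ (r)·(r) = (3)·(3) + (6)·(6) + (7)·(7) + (8)·(8) = 158.

158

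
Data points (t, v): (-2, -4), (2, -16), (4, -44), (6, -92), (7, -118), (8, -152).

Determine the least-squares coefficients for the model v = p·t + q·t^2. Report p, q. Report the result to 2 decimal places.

p = -2.96, q = -2.01

Compute the Gram sums: Σt·t = 173, Σt·t^2 = 1135, Σt^2·t^2 = 8081.
Right-hand side: Σt·v = -2794, Σt^2·v = -19606.
So AᵀA·[p, q]ᵀ = Aᵀv: [[173, 1135]; [1135, 8081]]·[p, q]ᵀ = [-2794, -19606]ᵀ.
det = 173·8081 − 1135² = 109788.
p = ((-2794)·8081 − 1135·(-19606))/109788 = -81376/27447; q = (173·(-19606) − 1135·(-2794))/109788 = -55162/27447.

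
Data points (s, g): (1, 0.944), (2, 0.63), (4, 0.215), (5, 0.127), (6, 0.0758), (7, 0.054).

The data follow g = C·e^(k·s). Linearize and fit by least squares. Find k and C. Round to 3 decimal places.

k = -0.495, C = 1.582

With ln gᵢ as the transformed response and sᵢ as the regressor:
XᵀX = [[131.0000, 25.0000]; [25.0000, 6]], rhs = [-53.3574, -9.6188]ᵀ  (here Σs = 25.0000, Σ(s)² = 131.0000, Σln g = -9.6188, Σs·ln g = -53.3574).
Slope k = (n·Σs·ln g − Σs·Σln g)/(n·Σ(s)² − (Σs)²) = (6·-53.3574 − 25.0000·-9.6188)/161.0000 = -0.49487; ln C = (Σln g − k·Σs)/n = 0.45884, so C = exp(0.45884) = 1.58224.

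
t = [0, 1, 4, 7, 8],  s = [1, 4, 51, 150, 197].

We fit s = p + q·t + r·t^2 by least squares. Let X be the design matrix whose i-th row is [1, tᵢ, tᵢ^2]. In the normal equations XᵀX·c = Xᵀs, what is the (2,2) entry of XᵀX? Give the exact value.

Row 2 ↔ basis t, column 2 ↔ basis t, so (XᵀX)_{2,2} = Σᵢ (t)·(t) = (0)·(0) + (1)·(1) + (4)·(4) + (7)·(7) + (8)·(8) = 130.

130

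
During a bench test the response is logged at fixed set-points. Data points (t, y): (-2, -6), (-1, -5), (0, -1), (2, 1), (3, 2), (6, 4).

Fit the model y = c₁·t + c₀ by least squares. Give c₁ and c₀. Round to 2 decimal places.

c₁ = 1.28, c₀ = -2.55

Entries of MᵀM: Σt·t = 54, Σt = 8, Σ1 = 6.
For Mᵀy: Σt·y = 49, Σy = -5.
So MᵀM·[c₁, c₀]ᵀ = Mᵀy: [[54, 8]; [8, 6]]·[c₁, c₀]ᵀ = [49, -5]ᵀ.
Eliminating c₀: 6·(row 1) − 8·(row 2) gives 260·c₁ = 6·49 − 8·(-5) = 334, so c₁ = 167/130.
Then c₀ = ((-5) − 8·(167/130))/6 = -331/130.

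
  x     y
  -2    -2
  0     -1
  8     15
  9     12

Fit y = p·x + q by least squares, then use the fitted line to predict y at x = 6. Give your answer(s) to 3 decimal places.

With design matrix M, MᵀM = [[149, 15]; [15, 4]] and Mᵀy = [232, 24]ᵀ.
Eliminating q: 4·(row 1) − 15·(row 2) gives 371·p = 4·232 − 15·24 = 568, so p = 568/371.
Then q = (24 − 15·(568/371))/4 = 96/371.
At x = 6: ŷ = (568/371)·(6) + (96/371)·(1) = 3504/371.

ŷ = 9.445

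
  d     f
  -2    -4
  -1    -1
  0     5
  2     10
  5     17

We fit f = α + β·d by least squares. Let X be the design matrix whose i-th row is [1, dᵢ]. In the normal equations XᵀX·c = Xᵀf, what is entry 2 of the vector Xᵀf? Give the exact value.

Entry 2 ↔ basis d, so (Xᵀf)_{2} = Σᵢ (d)·fᵢ = (-2)·(-4) + (-1)·(-1) + (0)·(5) + (2)·(10) + (5)·(17) = 114.

114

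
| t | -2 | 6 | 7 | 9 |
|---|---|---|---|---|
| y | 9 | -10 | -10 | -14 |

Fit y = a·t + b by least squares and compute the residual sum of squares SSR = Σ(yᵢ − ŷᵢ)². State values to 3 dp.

SSR = 3.593

With design matrix A, AᵀA = [[170, 20]; [20, 4]] and Aᵀy = [-274, -25]ᵀ.
Eliminating b: 4·(row 1) − 20·(row 2) gives 280·a = 4·(-274) − 20·(-25) = -596, so a = -149/70.
Then b = ((-25) − 20·(-149/70))/4 = 123/28.
Residuals: 7/20, -227/140, 71/140, 107/140; SSR = 503/140.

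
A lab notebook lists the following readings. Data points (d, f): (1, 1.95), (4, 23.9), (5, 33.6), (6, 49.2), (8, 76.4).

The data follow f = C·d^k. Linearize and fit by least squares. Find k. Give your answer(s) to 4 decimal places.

k = 1.7758

Let Y = ln f. Fitting Y = k·ln d + ln C by least squares:
XᵀX = [[12.0466, 6.8669]; [6.8669, 5]], rhs = [26.0533, 15.5881]ᵀ  (here Σln d = 6.8669, Σ(ln d)² = 12.0466, Σln f = 15.5881, Σln d·ln f = 26.0533).
Δ = 12.0466·5 − (6.8669)² = 13.0781; k = (26.0533·5 − 6.8669·15.5881)/13.0781 = 1.77578, ln C = (12.0466·15.5881 − 6.8669·26.0533)/13.0781 = 0.67880.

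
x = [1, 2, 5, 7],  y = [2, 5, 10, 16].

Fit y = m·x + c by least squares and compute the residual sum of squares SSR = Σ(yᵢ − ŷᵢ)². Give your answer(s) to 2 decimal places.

SSR = 1.76

Sums needed: Σx·x = 79, Σx = 15, Σ1 = 4.
Right-hand side: Σx·y = 174, Σy = 33.
MᵀM·[m, c]ᵀ = Mᵀy becomes [[79, 15]; [15, 4]]·[m, c]ᵀ = [174, 33]ᵀ.
Eliminating c: 4·(row 1) − 15·(row 2) gives 91·m = 4·174 − 15·33 = 201, so m = 201/91.
Then c = (33 − 15·(201/91))/4 = -3/91.
Residuals: -16/91, 8/13, -92/91, 4/7; SSR = 160/91.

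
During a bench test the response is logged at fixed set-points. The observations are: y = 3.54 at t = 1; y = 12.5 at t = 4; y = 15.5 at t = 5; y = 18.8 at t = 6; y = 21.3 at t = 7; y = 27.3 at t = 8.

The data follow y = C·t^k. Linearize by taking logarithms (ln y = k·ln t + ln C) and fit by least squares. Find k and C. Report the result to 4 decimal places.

k = 0.9507, C = 3.4623

Linearized form: ln y = k·ln t + ln C. From the 6 transformed points,
Σln t = 8.8128, Σ(ln t)² = 15.8331, Σln y = 15.8301, Σln t·ln y = 25.9978.
Normal system: [[15.8331, 8.8128]; [8.8128, 6]]·[k, ln C]ᵀ = [25.9978, 15.8301]ᵀ.
Δ = 15.8331·6 − (8.8128)² = 17.3327; k = (25.9978·6 − 8.8128·15.8301)/17.3327 = 0.95071, ln C = (15.8331·15.8301 − 8.8128·25.9978)/17.3327 = 1.24195, so C = exp(1.24195) = 3.46235.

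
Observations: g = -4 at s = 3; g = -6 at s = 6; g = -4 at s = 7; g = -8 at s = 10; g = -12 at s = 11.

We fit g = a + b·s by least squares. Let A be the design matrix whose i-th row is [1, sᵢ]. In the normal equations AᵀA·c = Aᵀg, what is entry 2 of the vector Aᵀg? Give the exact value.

Entry 2 ↔ basis s, so (Aᵀg)_{2} = Σᵢ (s)·gᵢ = (3)·(-4) + (6)·(-6) + (7)·(-4) + (10)·(-8) + (11)·(-12) = -288.

-288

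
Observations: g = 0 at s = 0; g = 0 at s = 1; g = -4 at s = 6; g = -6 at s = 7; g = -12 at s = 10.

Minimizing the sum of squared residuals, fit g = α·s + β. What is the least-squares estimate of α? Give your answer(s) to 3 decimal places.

Forming XᵀX = [[186, 24]; [24, 5]] and Xᵀg = [-186, -22]ᵀ gives XᵀX·[α, β]ᵀ = Xᵀg.
Determinant 186·5 − 24² = 354.
α = ((-186)·5 − 24·(-22))/354 = -67/59; β = (186·(-22) − 24·(-186))/354 = 62/59.

α = -1.136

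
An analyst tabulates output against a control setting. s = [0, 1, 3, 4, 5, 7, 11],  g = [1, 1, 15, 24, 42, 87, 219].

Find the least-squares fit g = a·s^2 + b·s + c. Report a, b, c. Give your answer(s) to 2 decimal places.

Entries of AᵀA: Σs^2·s^2 = 18005, Σs^2·s = 1891, Σs^2 = 221, Σs·s = 221, Σs = 31, Σ1 = 7.
Moment sums: Σs^2·g = 32332, Σs·g = 3370, Σg = 389.
AᵀA·[a, b, c]ᵀ = Aᵀg becomes [[18005, 1891, 221]; [1891, 221, 31]; [221, 31, 7]]·[a, b, c]ᵀ = [32332, 3370, 389]ᵀ.
Solving the 3×3 system (Gaussian elimination) gives a = 21967/11364, b = -15773/11364, c = 653/947.

a = 1.93, b = -1.39, c = 0.69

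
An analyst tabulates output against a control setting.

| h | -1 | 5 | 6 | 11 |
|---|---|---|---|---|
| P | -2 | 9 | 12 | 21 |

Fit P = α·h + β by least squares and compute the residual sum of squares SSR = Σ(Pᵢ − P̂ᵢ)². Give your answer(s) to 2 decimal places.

SSR = 0.58

Entries of XᵀX: Σh·h = 183, Σh = 21, Σ1 = 4.
Moment sums: Σh·P = 350, ΣP = 40.
XᵀX·[α, β]ᵀ = XᵀP becomes [[183, 21]; [21, 4]]·[α, β]ᵀ = [350, 40]ᵀ.
det = 183·4 − 21² = 291.
α = (350·4 − 21·40)/291 = 560/291; β = (183·40 − 21·350)/291 = -10/97.
Residuals: 8/291, -151/291, 54/97, -19/291; SSR = 170/291.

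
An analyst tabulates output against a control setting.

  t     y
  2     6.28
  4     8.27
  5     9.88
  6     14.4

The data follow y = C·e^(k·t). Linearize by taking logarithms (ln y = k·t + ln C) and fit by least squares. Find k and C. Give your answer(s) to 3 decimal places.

Linearized form: ln y = k·t + ln C. From the 4 transformed points,
XᵀX = [[81.0000, 17.0000]; [17.0000, 4]], rhs = [39.5812, 8.9077]ᵀ  (here Σt = 17.0000, Σ(t)² = 81.0000, Σln y = 8.9077, Σt·ln y = 39.5812).
Solving (det = 35.0000): k = 0.19695, ln C = 1.38991, so C = exp(1.38991) = 4.01448.

k = 0.197, C = 4.014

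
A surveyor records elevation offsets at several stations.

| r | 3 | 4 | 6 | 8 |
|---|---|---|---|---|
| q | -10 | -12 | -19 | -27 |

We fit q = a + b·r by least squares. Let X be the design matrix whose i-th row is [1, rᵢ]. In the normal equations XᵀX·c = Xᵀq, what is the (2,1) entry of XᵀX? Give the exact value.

21

Row 2 ↔ basis r, column 1 ↔ basis 1, so (XᵀX)_{2,1} = Σᵢ r = (3)·(1) + (4)·(1) + (6)·(1) + (8)·(1) = 21.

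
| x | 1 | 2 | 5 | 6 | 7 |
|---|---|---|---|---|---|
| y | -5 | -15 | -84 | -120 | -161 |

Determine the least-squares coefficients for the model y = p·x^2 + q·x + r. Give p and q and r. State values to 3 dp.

p = -3.124, q = -1.078, r = -0.613

Forming AᵀA = [[4339, 693, 115]; [693, 115, 21]; [115, 21, 5]] and Aᵀy = [-14374, -2302, -385]ᵀ gives AᵀA·[p, q, r]ᵀ = Aᵀy.
Solving the 3×3 system (Gaussian elimination) gives p = -2537/812, q = -125/116, r = -249/406.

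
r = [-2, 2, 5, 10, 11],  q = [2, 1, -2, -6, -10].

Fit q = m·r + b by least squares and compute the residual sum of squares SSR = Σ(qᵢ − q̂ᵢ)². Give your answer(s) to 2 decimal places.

Sums needed: Σr·r = 254, Σr = 26, Σ1 = 5.
And Σr·q = -182, Σq = -15.
Normal equations: [[254, 26]; [26, 5]]·[m, b]ᵀ = [-182, -15]ᵀ.
Δ = 254·5 − 26² = 594.
m = ((-182)·5 − 26·(-15))/594 = -260/297; b = (254·(-15) − 26·(-182))/594 = 461/297.
Residuals: -43/33, 356/297, 245/297, 119/99, -571/297; SSR = 2660/297.

SSR = 8.96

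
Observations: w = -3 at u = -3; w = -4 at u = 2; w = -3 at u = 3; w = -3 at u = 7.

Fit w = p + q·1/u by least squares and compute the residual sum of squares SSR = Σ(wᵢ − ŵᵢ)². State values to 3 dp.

Forming XᵀX = [[4, 9/14]; [9/14, 869/1764]] and Xᵀw = [-13, -17/7]ᵀ gives XᵀX·[p, q]ᵀ = Xᵀw.
Eliminating q: (869/1764)·(row 1) − (9/14)·(row 2) gives (2747/1764)·p = (869/1764)·(-13) − (9/14)·(-17/7) = -8543/1764, so p = -8543/2747.
Then q = ((-17/7) − (9/14)·(-8543/2747))/(869/1764) = -2394/2747.
Residuals: -496/2747, -1248/2747, 1100/2747, 644/2747; SSR = 1248/2747.

SSR = 0.454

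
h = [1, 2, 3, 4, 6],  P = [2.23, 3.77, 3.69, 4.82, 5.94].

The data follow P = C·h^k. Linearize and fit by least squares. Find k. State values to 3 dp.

k = 0.521

Linearized form: ln P = k·ln h + ln C. From the 5 transformed points,
Σln h = 4.9698, Σ(ln h)² = 6.8196, Σln P = 6.7892, Σln h·ln P = 7.7270.
Equations: 6.8196·k + 4.9698·ln C = 7.7270;  4.9698·k + 5·ln C = 6.7892.
Δ = 6.8196·5 − (4.9698)² = 9.3990; k = (7.7270·5 − 4.9698·6.7892)/9.3990 = 0.52067, ln C = (6.8196·6.7892 − 4.9698·7.7270)/9.3990 = 0.84031.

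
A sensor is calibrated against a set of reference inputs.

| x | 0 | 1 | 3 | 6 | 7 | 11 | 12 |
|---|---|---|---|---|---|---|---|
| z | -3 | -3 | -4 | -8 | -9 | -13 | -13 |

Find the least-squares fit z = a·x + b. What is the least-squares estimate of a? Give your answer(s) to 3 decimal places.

Entries of AᵀA: Σx·x = 360, Σx = 40, Σ1 = 7.
For Aᵀz: Σx·z = -425, Σz = -53.
Eliminating b: 7·(row 1) − 40·(row 2) gives 920·a = 7·(-425) − 40·(-53) = -855, so a = -171/184.
Then b = ((-53) − 40·(-171/184))/7 = -52/23.

a = -0.929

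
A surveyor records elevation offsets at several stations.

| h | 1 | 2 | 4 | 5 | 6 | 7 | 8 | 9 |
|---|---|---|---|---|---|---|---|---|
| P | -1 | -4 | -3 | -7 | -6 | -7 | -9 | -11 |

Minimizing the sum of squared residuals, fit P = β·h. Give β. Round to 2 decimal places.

β = -1.13

Normal-equation sums: Σh·h = 276.
Moment sums: Σh·P = -312.
AᵀA·[β]ᵀ = AᵀP becomes [[276]]·[β]ᵀ = [-312]ᵀ.
β = (-312)/276 = -1.13043.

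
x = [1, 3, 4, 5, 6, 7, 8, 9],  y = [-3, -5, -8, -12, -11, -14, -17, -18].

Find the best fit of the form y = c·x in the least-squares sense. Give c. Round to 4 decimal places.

From the data, Σx·x = 281.
Moment sums: Σx·y = -572.
MᵀM·[c]ᵀ = Mᵀy becomes [[281]]·[c]ᵀ = [-572]ᵀ.
c = (-572)/281 = -2.03559.

c = -2.0356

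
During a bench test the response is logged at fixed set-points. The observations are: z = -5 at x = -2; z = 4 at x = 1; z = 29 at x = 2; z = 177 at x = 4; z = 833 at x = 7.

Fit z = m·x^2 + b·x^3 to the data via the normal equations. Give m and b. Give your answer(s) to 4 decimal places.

Forming MᵀM = [[2690, 17832]; [17832, 121874]] and Mᵀz = [43749, 297323]ᵀ gives MᵀM·[m, b]ᵀ = Mᵀz.
Eliminating b: 121874·(row 1) − 17832·(row 2) gives 9860836·m = 121874·43749 − 17832·297323 = 30001890, so m = 652215/214366.
Then b = (297323 − 17832·(652215/214366))/121874 = 427537/214366.

m = 3.0425, b = 1.9944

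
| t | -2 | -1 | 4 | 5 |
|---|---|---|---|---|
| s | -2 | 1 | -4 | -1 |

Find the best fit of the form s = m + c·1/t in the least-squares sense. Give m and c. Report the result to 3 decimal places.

Setting ∂/∂m … = 0 gives: 4·m + (-21/20)·c = -6;  (-21/20)·m + (541/400)·c = -6/5.
Δ = 4·(541/400) − (-21/20)² = 1723/400.
m = ((-6)·(541/400) − (-21/20)·(-6/5))/(1723/400) = -3750/1723; c = (4·(-6/5) − (-21/20)·(-6))/(1723/400) = -4440/1723.

m = -2.176, c = -2.577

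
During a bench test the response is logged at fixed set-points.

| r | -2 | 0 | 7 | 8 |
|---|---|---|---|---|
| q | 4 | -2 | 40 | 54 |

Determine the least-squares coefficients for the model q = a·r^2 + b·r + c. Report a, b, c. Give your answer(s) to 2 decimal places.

Forming AᵀA = [[6513, 847, 117]; [847, 117, 13]; [117, 13, 4]] and Aᵀq = [5432, 704, 96]ᵀ gives AᵀA·[a, b, c]ᵀ = Aᵀq.
Row-reducing yields a = 1, b = -1, c = -2.

a = 1.00, b = -1.00, c = -2.00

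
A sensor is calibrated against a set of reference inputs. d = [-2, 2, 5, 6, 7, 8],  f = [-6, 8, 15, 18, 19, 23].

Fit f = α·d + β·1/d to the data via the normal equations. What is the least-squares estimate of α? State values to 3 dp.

α = 2.805

From the data, Σd·d = 182, Σd·1/d = 6, Σ1/d·1/d = 426049/705600.
Moment sums: Σd·f = 528, Σ1/d·f = 1041/56.
So XᵀX·[α, β]ᵀ = Xᵀf: [[182, 6]; [6, 426049/705600]]·[α, β]ᵀ = [528, 1041/56]ᵀ.
Eliminating β: (426049/705600)·(row 1) − 6·(row 2) gives (3724237/50400)·α = (426049/705600)·528 − 6·(1041/56) = 761741/3675, so α = 73127136/26069659.
Then β = ((1041/56) − 6·(73127136/26069659))/(426049/705600) = 10848600/3724237.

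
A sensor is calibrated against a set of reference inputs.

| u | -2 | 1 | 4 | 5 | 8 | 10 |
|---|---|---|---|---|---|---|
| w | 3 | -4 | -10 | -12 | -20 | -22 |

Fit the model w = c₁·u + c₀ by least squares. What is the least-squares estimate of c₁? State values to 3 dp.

c₁ = -2.140

Normal-equation sums: Σu·u = 210, Σu = 26, Σ1 = 6.
And Σu·w = -490, Σw = -65.
Determinant 210·6 − 26² = 584.
c₁ = ((-490)·6 − 26·(-65))/584 = -625/292; c₀ = (210·(-65) − 26·(-490))/584 = -455/292.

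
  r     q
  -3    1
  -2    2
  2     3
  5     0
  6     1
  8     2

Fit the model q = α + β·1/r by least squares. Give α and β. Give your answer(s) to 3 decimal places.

With design matrix X, XᵀX = [[6, 19/120]; [19/120, 10001/14400]] and Xᵀq = [9, 7/12]ᵀ.
Δ = 6·(10001/14400) − (19/120)² = 11929/2880.
α = (9·(10001/14400) − (19/120)·(7/12))/(11929/2880) = 88679/59645; β = (6·(7/12) − (19/120)·9)/(11929/2880) = 5976/11929.

α = 1.487, β = 0.501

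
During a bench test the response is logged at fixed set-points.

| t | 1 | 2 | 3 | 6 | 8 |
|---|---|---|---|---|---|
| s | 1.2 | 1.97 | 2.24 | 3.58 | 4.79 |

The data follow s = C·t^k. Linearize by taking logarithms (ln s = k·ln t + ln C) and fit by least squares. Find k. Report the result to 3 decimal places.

Linearized form: ln s = k·ln t + ln C. From the 5 transformed points,
Σln t = 5.6630, Σ(ln t)² = 9.2219, Σln s = 4.5087, Σln t·ln s = 6.8986.
Normal system: [[9.2219, 5.6630]; [5.6630, 5]]·[k, ln C]ᵀ = [6.8986, 4.5087]ᵀ.
Slope k = (n·Σln t·ln s − Σln t·Σln s)/(n·Σ(ln t)² − (Σln t)²) = (5·6.8986 − 5.6630·4.5087)/14.0403 = 0.63819; ln C = (Σln s − k·Σln t)/n = 0.17893.

k = 0.638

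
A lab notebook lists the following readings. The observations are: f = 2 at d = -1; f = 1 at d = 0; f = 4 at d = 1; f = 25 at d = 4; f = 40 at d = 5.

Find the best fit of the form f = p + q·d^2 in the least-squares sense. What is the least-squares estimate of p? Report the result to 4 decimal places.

The normal equations are: 5·p + 43·q = 72;  43·p + 883·q = 1406.
(Σ1 = 5, Σd^2 = 43, Σd^2·d^2 = 883, Σf = 72, Σd^2·f = 1406.)
Eliminating q: 883·(row 1) − 43·(row 2) gives 2566·p = 883·72 − 43·1406 = 3118, so p = 1559/1283.
Then q = (1406 − 43·(1559/1283))/883 = 1967/1283.

p = 1.2151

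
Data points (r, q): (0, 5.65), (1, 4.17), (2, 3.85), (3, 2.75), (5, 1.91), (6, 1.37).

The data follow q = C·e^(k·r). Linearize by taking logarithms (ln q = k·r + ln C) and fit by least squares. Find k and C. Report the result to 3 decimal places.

k = -0.227, C = 5.597

Taking logs, ln q = k·r + ln C, so regress ln q on r.
Σr = 17.0000, Σ(r)² = 75.0000, Σln q = 6.4812, Σr·ln q = 12.2832.
Equations: 75.0000·k + 17.0000·ln C = 12.2832;  17.0000·k + 6·ln C = 6.4812.
Δ = 75.0000·6 − (17.0000)² = 161.0000; k = (12.2832·6 − 17.0000·6.4812)/161.0000 = -0.22659, ln C = (75.0000·6.4812 − 17.0000·12.2832)/161.0000 = 1.72219, so C = exp(1.72219) = 5.59674.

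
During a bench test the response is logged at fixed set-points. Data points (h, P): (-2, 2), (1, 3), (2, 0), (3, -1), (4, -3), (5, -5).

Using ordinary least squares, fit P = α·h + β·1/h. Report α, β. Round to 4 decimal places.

Entries of XᵀX: Σh·h = 59, Σh·1/h = 6, Σ1/h·1/h = 6169/3600.
And Σh·P = -41, Σ1/h·P = -1/12.
Normal equations: [[59, 6]; [6, 6169/3600]]·[α, β]ᵀ = [-41, -1/12]ᵀ.
Determinant 59·(6169/3600) − 6² = 234371/3600.
α = ((-41)·(6169/3600) − 6·(-1/12))/(234371/3600) = -251129/234371; β = (59·(-1/12) − 6·(-41))/(234371/3600) = 867900/234371.

α = -1.0715, β = 3.7031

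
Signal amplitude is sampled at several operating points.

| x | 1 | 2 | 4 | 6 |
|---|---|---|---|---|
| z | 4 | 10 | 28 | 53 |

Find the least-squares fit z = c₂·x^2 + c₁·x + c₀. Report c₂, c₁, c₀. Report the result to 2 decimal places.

c₂ = 0.91, c₁ = 3.44, c₀ = -0.41

Forming AᵀA = [[1569, 289, 57]; [289, 57, 13]; [57, 13, 4]] and Aᵀz = [2400, 454, 95]ᵀ gives AᵀA·[c₂, c₁, c₀]ᵀ = Aᵀz.
Solving the 3×3 system (Gaussian elimination) gives c₂ = 725/796, c₁ = 2739/796, c₀ = -82/199.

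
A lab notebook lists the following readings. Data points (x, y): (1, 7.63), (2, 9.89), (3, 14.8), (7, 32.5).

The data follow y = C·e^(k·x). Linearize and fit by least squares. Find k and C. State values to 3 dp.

With ln yᵢ as the transformed response and xᵢ as the regressor:
Σx = 13.0000, Σ(x)² = 63.0000, Σln y = 10.4995, Σx·ln y = 39.0677.
Equations: 63.0000·k + 13.0000·ln C = 39.0677;  13.0000·k + 4·ln C = 10.4995.
Solving (det = 83.0000): k = 0.23828, ln C = 1.85045, so C = exp(1.85045) = 6.36266.

k = 0.238, C = 6.363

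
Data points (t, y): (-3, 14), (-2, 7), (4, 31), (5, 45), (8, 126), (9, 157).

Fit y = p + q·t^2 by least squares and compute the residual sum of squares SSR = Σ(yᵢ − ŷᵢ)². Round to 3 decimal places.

SSR = 15.281

With design matrix X, XᵀX = [[6, 199]; [199, 11635]] and Xᵀy = [380, 22556]ᵀ.
Δ = 6·11635 − 199² = 30209.
p = (380·11635 − 199·22556)/30209 = -67344/30209; q = (6·22556 − 199·380)/30209 = 59716/30209.
Residuals: -47174/30209, 39943/30209, 48367/30209, -66151/30209, 51854/30209, -26839/30209; SSR = 461628/30209.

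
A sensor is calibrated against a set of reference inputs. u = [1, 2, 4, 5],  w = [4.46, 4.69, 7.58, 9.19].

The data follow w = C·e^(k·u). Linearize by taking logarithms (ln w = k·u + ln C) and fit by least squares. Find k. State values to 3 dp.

Let Y = ln w. Fitting Y = k·u + ln C by least squares:
Σu = 12.0000, Σ(u)² = 46.0000, Σln w = 7.2842, Σu·ln w = 23.7786.
Equations: 46.0000·k + 12.0000·ln C = 23.7786;  12.0000·k + 4·ln C = 7.2842.
Δ = 46.0000·4 − (12.0000)² = 40.0000; k = (23.7786·4 − 12.0000·7.2842)/40.0000 = 0.19260, ln C = (46.0000·7.2842 − 12.0000·23.7786)/40.0000 = 1.24325.

k = 0.193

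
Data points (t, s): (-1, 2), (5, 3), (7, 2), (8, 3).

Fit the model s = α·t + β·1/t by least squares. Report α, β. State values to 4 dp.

α = 0.4330, β = -2.2967

Sums needed: Σt·t = 139, Σt·1/t = 4, Σ1/t·1/t = 84361/78400.
Moment sums: Σt·s = 51, Σ1/t·s = -207/280.
MᵀM·[α, β]ᵀ = Mᵀs becomes [[139, 4]; [4, 84361/78400]]·[α, β]ᵀ = [51, -207/280]ᵀ.
Eliminating β: (84361/78400)·(row 1) − 4·(row 2) gives (10471779/78400)·α = (84361/78400)·51 − 4·(-207/280) = 4534251/78400, so α = 1511417/3490593.
Then β = ((-207/280) − 4·(1511417/3490593))/(84361/78400) = -8016680/3490593.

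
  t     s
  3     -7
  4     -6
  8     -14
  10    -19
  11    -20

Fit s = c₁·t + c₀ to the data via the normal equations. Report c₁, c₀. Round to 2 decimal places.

Compute the Gram sums: Σt·t = 310, Σt = 36, Σ1 = 5.
For Xᵀs: Σt·s = -567, Σs = -66.
XᵀX·[c₁, c₀]ᵀ = Xᵀs becomes [[310, 36]; [36, 5]]·[c₁, c₀]ᵀ = [-567, -66]ᵀ.
Eliminating c₀: 5·(row 1) − 36·(row 2) gives 254·c₁ = 5·(-567) − 36·(-66) = -459, so c₁ = -459/254.
Then c₀ = ((-66) − 36·(-459/254))/5 = -24/127.

c₁ = -1.81, c₀ = -0.19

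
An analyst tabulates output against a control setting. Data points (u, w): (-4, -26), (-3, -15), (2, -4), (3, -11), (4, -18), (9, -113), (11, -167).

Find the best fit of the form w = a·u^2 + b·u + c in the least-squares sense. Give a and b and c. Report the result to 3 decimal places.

a = -1.464, b = 0.771, c = 0.541

Forming AᵀA = [[21892, 2068, 256]; [2068, 256, 22]; [256, 22, 7]] and Aᵀw = [-30314, -2818, -354]ᵀ gives AᵀA·[a, b, c]ᵀ = Aᵀw.
Row-reducing yields a = -53015/36216, b = 27919/36216, c = 9797/18108.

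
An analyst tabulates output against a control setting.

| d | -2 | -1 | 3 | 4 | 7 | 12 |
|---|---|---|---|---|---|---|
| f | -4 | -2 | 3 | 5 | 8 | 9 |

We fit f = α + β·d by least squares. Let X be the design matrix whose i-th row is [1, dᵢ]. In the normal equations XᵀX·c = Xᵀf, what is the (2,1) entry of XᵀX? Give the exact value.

23

Row 2 ↔ basis d, column 1 ↔ basis 1, so (XᵀX)_{2,1} = Σᵢ d = (-2)·(1) + (-1)·(1) + (3)·(1) + (4)·(1) + (7)·(1) + (12)·(1) = 23.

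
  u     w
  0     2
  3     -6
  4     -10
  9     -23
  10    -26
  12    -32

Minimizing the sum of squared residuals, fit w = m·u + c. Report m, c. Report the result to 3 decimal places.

The normal equations are: 350·m + 38·c = -909;  38·m + 6·c = -95.
Δ = 350·6 − 38² = 656.
m = ((-909)·6 − 38·(-95))/656 = -461/164; c = (350·(-95) − 38·(-909))/656 = 323/164.

m = -2.811, c = 1.970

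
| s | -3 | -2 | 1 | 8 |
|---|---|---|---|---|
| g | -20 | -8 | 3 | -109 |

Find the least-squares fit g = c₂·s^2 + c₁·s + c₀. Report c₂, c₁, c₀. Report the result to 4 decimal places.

From the data, Σs^2·s^2 = 4194, Σs^2·s = 478, Σs^2 = 78, Σs·s = 78, Σs = 4, Σ1 = 4.
For Aᵀg: Σs^2·g = -7185, Σs·g = -793, Σg = -134.
Solving the 3×3 system (Gaussian elimination) gives c₂ = -37364/18901, c₁ = 67293/37802, c₀ = 61768/18901.

c₂ = -1.9768, c₁ = 1.7801, c₀ = 3.2680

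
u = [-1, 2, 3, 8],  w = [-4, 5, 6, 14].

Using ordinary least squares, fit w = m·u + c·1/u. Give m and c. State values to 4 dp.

The normal equations are: 78·m + 4·c = 144;  4·m + (793/576)·c = 41/4.
Determinant 78·(793/576) − 4² = 8773/96.
m = (144·(793/576) − 4·(41/4))/(8773/96) = 15096/8773; c = (78·(41/4) − 4·144)/(8773/96) = 21456/8773.

m = 1.7207, c = 2.4457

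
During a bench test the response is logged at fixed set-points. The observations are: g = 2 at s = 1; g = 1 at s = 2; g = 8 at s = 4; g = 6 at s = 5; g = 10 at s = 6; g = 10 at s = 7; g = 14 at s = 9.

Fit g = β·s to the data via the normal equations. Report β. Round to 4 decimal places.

From the data, Σs·s = 212.
Moment sums: Σs·g = 322.
So XᵀX·[β]ᵀ = Xᵀg: [[212]]·[β]ᵀ = [322]ᵀ.
β = 322/212 = 1.51887.

β = 1.5189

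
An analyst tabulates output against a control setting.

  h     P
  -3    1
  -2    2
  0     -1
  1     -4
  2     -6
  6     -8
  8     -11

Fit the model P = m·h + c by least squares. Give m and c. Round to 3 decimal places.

Forming AᵀA = [[118, 12]; [12, 7]] and AᵀP = [-159, -27]ᵀ gives AᵀA·[m, c]ᵀ = AᵀP.
det = 118·7 − 12² = 682.
m = ((-159)·7 − 12·(-27))/682 = -789/682; c = (118·(-27) − 12·(-159))/682 = -639/341.

m = -1.157, c = -1.874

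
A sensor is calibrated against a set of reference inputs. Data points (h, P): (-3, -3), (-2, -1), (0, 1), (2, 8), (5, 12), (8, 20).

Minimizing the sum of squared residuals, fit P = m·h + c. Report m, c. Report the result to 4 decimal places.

m = 2.0746, c = 2.7090

The normal system AᵀA·[m, c]ᵀ = AᵀP is [[106, 10]; [10, 6]]·[m, c]ᵀ = [247, 37]ᵀ.
Δ = 106·6 − 10² = 536.
m = (247·6 − 10·37)/536 = 139/67; c = (106·37 − 10·247)/536 = 363/134.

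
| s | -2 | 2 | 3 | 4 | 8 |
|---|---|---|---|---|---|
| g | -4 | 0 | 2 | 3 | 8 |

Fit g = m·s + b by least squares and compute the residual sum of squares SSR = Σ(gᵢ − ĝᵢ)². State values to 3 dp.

Compute the Gram sums: Σs·s = 97, Σs = 15, Σ1 = 5.
And Σs·g = 90, Σg = 9.
det = 97·5 − 15² = 260.
m = (90·5 − 15·9)/260 = 63/52; b = (97·9 − 15·90)/260 = -477/260.
Residuals: 67/260, -153/260, 1/5, -3/260, 37/260; SSR = 123/260.

SSR = 0.473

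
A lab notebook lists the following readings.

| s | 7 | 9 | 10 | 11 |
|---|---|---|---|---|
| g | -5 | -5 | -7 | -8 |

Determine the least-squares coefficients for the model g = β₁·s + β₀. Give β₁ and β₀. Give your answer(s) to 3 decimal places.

β₁ = -0.771, β₀ = 0.886

Sums needed: Σs·s = 351, Σs = 37, Σ1 = 4.
And Σs·g = -238, Σg = -25.
det = 351·4 − 37² = 35.
β₁ = ((-238)·4 − 37·(-25))/35 = -27/35; β₀ = (351·(-25) − 37·(-238))/35 = 31/35.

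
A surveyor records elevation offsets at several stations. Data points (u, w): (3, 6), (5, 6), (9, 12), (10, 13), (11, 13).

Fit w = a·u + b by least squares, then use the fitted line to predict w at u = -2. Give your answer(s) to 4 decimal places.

Setting ∂/∂a … = 0 gives: 336·a + 38·b = 429;  38·a + 5·b = 50.
(Σu·u = 336, Σu = 38, Σ1 = 5, Σu·w = 429, Σw = 50.)
det = 336·5 − 38² = 236.
a = (429·5 − 38·50)/236 = 245/236; b = (336·50 − 38·429)/236 = 249/118.
At u = -2: ŵ = (245/236)·(-2) + (249/118)·(1) = 2/59.

ŵ = 0.0339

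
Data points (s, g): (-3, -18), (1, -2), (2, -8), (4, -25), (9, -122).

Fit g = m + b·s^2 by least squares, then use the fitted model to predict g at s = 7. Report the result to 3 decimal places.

ĝ = -74.699

Forming MᵀM = [[5, 111]; [111, 6915]] and Mᵀg = [-175, -10478]ᵀ gives MᵀM·[m, b]ᵀ = Mᵀg.
det = 5·6915 − 111² = 22254.
m = ((-175)·6915 − 111·(-10478))/22254 = -15689/7418; b = (5·(-10478) − 111·(-175))/22254 = -32965/22254.
At s = 7: ĝ = (-15689/7418)·(1) + (-32965/22254)·(49) = -831176/11127.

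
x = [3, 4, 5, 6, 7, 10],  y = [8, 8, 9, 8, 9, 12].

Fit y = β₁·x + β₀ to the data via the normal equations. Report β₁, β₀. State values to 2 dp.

The normal system AᵀA·[β₁, β₀]ᵀ = Aᵀy is [[235, 35]; [35, 6]]·[β₁, β₀]ᵀ = [332, 54]ᵀ.
Eliminating β₀: 6·(row 1) − 35·(row 2) gives 185·β₁ = 6·332 − 35·54 = 102, so β₁ = 102/185.
Then β₀ = (54 − 35·(102/185))/6 = 214/37.

β₁ = 0.55, β₀ = 5.78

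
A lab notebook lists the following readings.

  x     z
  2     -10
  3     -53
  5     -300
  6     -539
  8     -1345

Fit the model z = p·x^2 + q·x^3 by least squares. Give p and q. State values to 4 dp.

p = 3.1316, q = -3.0186

From the data, Σx^2·x^2 = 6114, Σx^2·x^3 = 43944, Σx^3·x^3 = 325218.
And Σx^2·z = -113501, Σx^3·z = -844075.
Determinant 6114·325218 − 43944² = 57307716.
p = ((-113501)·325218 − 43944·(-844075))/57307716 = 9970199/3183762; q = (6114·(-844075) − 43944·(-113501))/57307716 = -9610367/3183762.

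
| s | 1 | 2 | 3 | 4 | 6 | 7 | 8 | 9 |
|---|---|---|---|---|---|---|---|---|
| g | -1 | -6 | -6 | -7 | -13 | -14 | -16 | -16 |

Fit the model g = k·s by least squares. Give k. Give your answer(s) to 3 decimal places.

The normal system MᵀM·[k]ᵀ = Mᵀg is [[260]]·[k]ᵀ = [-507]ᵀ.
k = (-507)/260 = -1.95.

k = -1.950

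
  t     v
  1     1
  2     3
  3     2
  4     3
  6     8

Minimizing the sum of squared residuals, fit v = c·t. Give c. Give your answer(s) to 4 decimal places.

c = 1.1061

MᵀM·[c]ᵀ = Mᵀv reads: 66·c = 73.
c = 73/66 = 1.10606.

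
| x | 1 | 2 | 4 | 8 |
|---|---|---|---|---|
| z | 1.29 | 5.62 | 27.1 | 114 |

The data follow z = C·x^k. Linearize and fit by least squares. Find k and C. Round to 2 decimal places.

Linearized form: ln z = k·ln x + ln C. From the 4 transformed points,
Σln x = 4.1589, Σ(ln x)² = 6.7263, Σln z = 10.0167, Σln x·ln z = 15.6194.
Equations: 6.7263·k + 4.1589·ln C = 15.6194;  4.1589·k + 4·ln C = 10.0167.
Solving (det = 9.6091): k = 2.16662, ln C = 0.25150, so C = exp(0.25150) = 1.28595.

k = 2.17, C = 1.29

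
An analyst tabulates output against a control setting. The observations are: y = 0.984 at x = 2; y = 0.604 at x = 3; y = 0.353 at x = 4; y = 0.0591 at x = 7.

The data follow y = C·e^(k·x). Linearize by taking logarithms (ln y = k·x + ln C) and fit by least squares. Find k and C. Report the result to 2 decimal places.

k = -0.57, C = 3.23

Let Y = ln y. Fitting Y = k·x + ln C by least squares:
Over the data: Σx = 16.0000, Σ(x)² = 78.0000, Σln y = -4.3901, Σx·ln y = -25.5096.
Normal system: [[78.0000, 16.0000]; [16.0000, 4]]·[k, ln C]ᵀ = [-25.5096, -4.3901]ᵀ.
Solving (det = 56.0000): k = -0.56780, ln C = 1.17365, so C = exp(1.17365) = 3.23378.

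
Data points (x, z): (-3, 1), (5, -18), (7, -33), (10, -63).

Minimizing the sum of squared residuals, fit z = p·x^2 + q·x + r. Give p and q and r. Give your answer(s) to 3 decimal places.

p = -0.509, q = -1.360, r = 1.503

Normal-equation sums: Σx^2·x^2 = 13107, Σx^2·x = 1441, Σx^2 = 183, Σx·x = 183, Σx = 19, Σ1 = 4.
Moment sums: Σx^2·z = -8358, Σx·z = -954, Σz = -113.
So AᵀA·[p, q, r]ᵀ = Aᵀz: [[13107, 1441, 183]; [1441, 183, 19]; [183, 19, 4]]·[p, q, r]ᵀ = [-8358, -954, -113]ᵀ.
Solving the 3×3 system (Gaussian elimination) gives p = -22859/44900, q = -61077/44900, r = 6749/4490.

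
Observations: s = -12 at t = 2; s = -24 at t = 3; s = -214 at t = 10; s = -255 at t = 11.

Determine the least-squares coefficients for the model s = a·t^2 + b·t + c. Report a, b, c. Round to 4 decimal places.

Forming MᵀM = [[24738, 2366, 234]; [2366, 234, 26]; [234, 26, 4]] and Mᵀs = [-52519, -5041, -505]ᵀ gives MᵀM·[a, b, c]ᵀ = Mᵀs.
Solving the 3×3 system (Gaussian elimination) gives a = -29/16, b = -3631/1040, c = 99/40.

a = -1.8125, b = -3.4913, c = 2.4750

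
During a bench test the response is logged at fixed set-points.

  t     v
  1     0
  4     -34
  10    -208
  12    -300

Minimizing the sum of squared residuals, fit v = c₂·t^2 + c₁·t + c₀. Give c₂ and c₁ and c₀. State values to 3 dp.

Sums needed: Σt^2·t^2 = 30993, Σt^2·t = 2793, Σt^2 = 261, Σt·t = 261, Σt = 27, Σ1 = 4.
Right-hand side: Σt^2·v = -64544, Σt·v = -5816, Σv = -542.
Normal equations: [[30993, 2793, 261]; [2793, 261, 27]; [261, 27, 4]]·[c₂, c₁, c₀]ᵀ = [-64544, -5816, -542]ᵀ.
Row-reducing yields c₂ = -4859/2406, c₁ = -2287/2406, c₀ = 1079/401.

c₂ = -2.020, c₁ = -0.951, c₀ = 2.691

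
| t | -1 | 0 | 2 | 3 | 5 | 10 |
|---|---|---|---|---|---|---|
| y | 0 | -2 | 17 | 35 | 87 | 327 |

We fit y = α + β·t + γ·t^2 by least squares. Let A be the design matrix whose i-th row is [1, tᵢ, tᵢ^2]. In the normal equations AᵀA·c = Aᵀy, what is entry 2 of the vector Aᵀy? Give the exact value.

Entry 2 ↔ basis t, so (Aᵀy)_{2} = Σᵢ (t)·yᵢ = (-1)·(0) + (0)·(-2) + (2)·(17) + (3)·(35) + (5)·(87) + (10)·(327) = 3844.

3844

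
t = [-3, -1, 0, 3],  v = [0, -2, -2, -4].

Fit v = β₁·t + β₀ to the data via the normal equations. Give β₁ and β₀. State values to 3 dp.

Entries of MᵀM: Σt·t = 19, Σt = -1, Σ1 = 4.
And Σt·v = -10, Σv = -8.
Eliminating β₀: 4·(row 1) − (-1)·(row 2) gives 75·β₁ = 4·(-10) − (-1)·(-8) = -48, so β₁ = -16/25.
Then β₀ = ((-8) − (-1)·(-16/25))/4 = -54/25.

β₁ = -0.640, β₀ = -2.160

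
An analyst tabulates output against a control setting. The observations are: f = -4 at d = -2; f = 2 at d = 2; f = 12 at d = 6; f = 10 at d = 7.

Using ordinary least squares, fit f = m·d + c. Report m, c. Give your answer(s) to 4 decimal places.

Setting ∂/∂m … = 0 gives: 93·m + 13·c = 154;  13·m + 4·c = 20.
(Σd·d = 93, Σd = 13, Σ1 = 4, Σd·f = 154, Σf = 20.)
Determinant 93·4 − 13² = 203.
m = (154·4 − 13·20)/203 = 356/203; c = (93·20 − 13·154)/203 = -142/203.

m = 1.7537, c = -0.6995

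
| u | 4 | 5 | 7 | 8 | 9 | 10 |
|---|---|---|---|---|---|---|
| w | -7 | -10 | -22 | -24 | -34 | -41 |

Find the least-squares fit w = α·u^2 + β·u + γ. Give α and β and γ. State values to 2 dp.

α = -0.42, β = 0.20, γ = -0.98

The normal equations are: 23939·α + 2773·β + 335·γ = -9830;  2773·α + 335·β + 43·γ = -1140;  335·α + 43·β + 6·γ = -138.
(Σu^2·u^2 = 23939, Σu^2·u = 2773, Σu^2 = 335, Σu·u = 335, Σu = 43, Σ1 = 6, Σu^2·w = -9830, Σu·w = -1140, Σw = -138.)
Solving the 3×3 system (Gaussian elimination) gives α = -353/840, β = 169/840, γ = -137/140.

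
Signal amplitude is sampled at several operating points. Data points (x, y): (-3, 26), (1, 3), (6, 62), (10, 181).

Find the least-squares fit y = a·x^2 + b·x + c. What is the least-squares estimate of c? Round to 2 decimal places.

From the data, Σx^2·x^2 = 11378, Σx^2·x = 1190, Σx^2 = 146, Σx·x = 146, Σx = 14, Σ1 = 4.
Moment sums: Σx^2·y = 20569, Σx·y = 2107, Σy = 272.
Row-reducing yields a = 71/36, b = -6629/3492, c = 1547/582.

c = 2.66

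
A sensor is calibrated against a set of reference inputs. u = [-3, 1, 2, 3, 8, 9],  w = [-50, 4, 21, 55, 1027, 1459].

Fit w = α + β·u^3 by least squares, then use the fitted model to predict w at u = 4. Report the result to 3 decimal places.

ŵ = 130.966

The normal equations are: 6·α + 1250·β = 2516;  1250·α + 795108·β = 1592442.
Eliminating β: 795108·(row 1) − 1250·(row 2) gives 3208148·α = 795108·2516 − 1250·1592442 = 9939228, so α = 2484807/802037.
Then β = (1592442 − 1250·(2484807/802037))/795108 = 1602413/802037.
At u = 4: ŵ = (2484807/802037)·(1) + (1602413/802037)·(64) = 105039239/802037.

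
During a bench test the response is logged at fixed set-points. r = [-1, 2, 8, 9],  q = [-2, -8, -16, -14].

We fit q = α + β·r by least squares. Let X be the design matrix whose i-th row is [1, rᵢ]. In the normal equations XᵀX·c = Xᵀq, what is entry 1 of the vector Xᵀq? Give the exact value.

-40

Entry 1 ↔ basis 1, so (Xᵀq)_{1} = Σᵢ qᵢ = (1)·(-2) + (1)·(-8) + (1)·(-16) + (1)·(-14) = -40.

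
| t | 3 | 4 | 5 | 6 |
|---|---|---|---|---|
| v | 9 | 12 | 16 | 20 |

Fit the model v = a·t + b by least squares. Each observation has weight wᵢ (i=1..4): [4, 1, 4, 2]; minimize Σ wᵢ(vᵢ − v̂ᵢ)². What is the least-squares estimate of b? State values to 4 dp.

b = -2.0000

Forming AᵀWA = [[224, 48]; [48, 11]] and AᵀWv = [716, 152]ᵀ gives AᵀWA·[a, b]ᵀ = AᵀWv.
Eliminating b: 11·(row 1) − 48·(row 2) gives 160·a = 11·716 − 48·152 = 580, so a = 29/8.
Then b = (152 − 48·(29/8))/11 = -2.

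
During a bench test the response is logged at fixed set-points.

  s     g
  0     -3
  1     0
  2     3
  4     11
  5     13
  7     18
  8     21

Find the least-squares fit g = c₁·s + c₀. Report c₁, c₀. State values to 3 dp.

c₁ = 3.026, c₀ = -2.672

The normal equations are: 159·c₁ + 27·c₀ = 409;  27·c₁ + 7·c₀ = 63.
(Σs·s = 159, Σs = 27, Σ1 = 7, Σs·g = 409, Σg = 63.)
Eliminating c₀: 7·(row 1) − 27·(row 2) gives 384·c₁ = 7·409 − 27·63 = 1162, so c₁ = 581/192.
Then c₀ = (63 − 27·(581/192))/7 = -171/64.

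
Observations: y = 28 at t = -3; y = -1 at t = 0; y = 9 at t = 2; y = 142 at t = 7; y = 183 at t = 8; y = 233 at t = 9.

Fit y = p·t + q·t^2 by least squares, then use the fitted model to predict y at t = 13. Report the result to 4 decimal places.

Normal-equation sums: Σt·t = 207, Σt·t^2 = 1565, Σt^2·t^2 = 13155.
For Aᵀy: Σt·y = 4489, Σt^2·y = 37831.
Δ = 207·13155 − 1565² = 273860.
p = (4489·13155 − 1565·37831)/273860 = -7636/13693; q = (207·37831 − 1565·4489)/273860 = 201433/68465.
At t = 13: ŷ = (-7636/13693)·(13) + (201433/68465)·(169) = 33545837/68465.

ŷ = 489.9706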